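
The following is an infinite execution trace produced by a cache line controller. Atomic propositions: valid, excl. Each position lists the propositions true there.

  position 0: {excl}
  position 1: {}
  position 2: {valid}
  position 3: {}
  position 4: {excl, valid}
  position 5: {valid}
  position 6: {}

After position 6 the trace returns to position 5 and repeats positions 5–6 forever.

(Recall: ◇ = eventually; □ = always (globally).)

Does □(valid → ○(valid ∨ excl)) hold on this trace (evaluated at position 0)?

Violated

valid → ○(valid ∨ excl) must hold at every position from 0 onward. It fails at position 2, so □(valid → ○(valid ∨ excl)) is false.
Positions where valid holds: 2, 4, 5.
Check ○(valid ∨ excl) at each: 2→fails, 4→ok, 5→fails.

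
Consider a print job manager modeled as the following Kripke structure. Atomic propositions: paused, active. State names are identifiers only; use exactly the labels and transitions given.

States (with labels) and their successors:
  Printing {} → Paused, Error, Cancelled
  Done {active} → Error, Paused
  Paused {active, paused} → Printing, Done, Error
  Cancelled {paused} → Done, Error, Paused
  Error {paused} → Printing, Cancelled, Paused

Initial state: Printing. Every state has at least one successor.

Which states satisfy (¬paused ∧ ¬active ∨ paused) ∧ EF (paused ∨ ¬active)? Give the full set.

{Printing, Paused, Cancelled, Error}

States satisfying ¬paused: {Printing, Done}.
States satisfying ¬active: {Printing, Cancelled, Error}.
States satisfying ¬paused ∧ ¬active: {Printing}.
States satisfying ¬paused ∧ ¬active ∨ paused: {Printing, Paused, Cancelled, Error}.
States satisfying paused ∨ ¬active: {Printing, Paused, Cancelled, Error}.
States satisfying EF (paused ∨ ¬active): {Printing, Done, Paused, Cancelled, Error}.
States satisfying (¬paused ∧ ¬active ∨ paused) ∧ EF (paused ∨ ¬active): {Printing, Paused, Cancelled, Error}.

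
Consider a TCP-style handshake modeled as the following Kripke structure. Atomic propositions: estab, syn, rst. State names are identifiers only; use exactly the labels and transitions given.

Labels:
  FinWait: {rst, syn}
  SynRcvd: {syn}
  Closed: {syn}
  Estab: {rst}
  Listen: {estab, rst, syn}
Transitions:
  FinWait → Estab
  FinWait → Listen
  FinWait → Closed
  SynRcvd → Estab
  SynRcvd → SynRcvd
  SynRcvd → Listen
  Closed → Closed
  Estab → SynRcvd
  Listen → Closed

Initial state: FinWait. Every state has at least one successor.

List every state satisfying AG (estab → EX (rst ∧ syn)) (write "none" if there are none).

States satisfying estab → EX (rst ∧ syn): {FinWait, SynRcvd, Closed, Estab}.
States satisfying AG (estab → EX (rst ∧ syn)): {Closed}.

{Closed}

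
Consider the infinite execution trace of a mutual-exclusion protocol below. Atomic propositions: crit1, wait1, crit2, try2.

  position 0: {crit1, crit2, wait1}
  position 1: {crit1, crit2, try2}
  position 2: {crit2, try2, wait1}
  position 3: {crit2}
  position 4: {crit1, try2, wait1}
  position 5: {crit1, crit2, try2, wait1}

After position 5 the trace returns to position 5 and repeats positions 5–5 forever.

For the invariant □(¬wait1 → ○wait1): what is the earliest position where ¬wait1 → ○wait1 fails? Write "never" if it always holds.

never

¬wait1 → ○wait1 holds at every position 0..5, and those are all the positions the trace ever visits, so the invariant □(¬wait1 → ○wait1) is never violated.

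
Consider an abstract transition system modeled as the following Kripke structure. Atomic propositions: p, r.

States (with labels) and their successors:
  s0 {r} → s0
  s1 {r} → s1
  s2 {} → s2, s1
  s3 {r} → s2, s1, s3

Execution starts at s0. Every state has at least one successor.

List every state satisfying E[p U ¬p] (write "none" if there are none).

States satisfying p: ∅.
States satisfying ¬p: {s0, s1, s2, s3}.
States satisfying E[p U ¬p]: {s0, s1, s2, s3}.

{s0, s1, s2, s3}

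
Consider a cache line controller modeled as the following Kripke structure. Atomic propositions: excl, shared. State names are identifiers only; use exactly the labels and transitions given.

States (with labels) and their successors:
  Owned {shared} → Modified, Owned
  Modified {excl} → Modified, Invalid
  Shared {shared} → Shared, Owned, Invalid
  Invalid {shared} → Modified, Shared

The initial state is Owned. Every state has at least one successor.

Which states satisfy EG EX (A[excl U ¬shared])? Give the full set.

States satisfying EX (A[excl U ¬shared]): {Owned, Modified, Invalid}.
States satisfying EG EX (A[excl U ¬shared]): {Owned, Modified, Invalid}.

{Owned, Modified, Invalid}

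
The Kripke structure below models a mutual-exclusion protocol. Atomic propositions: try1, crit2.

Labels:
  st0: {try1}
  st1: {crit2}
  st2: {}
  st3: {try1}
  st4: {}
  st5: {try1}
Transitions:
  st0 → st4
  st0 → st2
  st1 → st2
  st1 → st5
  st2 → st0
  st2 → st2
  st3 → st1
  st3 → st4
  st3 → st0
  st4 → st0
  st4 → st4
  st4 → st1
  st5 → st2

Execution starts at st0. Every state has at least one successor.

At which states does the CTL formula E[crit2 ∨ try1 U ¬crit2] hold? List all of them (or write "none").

{st0, st1, st2, st3, st4, st5}

States satisfying crit2 ∨ try1: {st0, st1, st3, st5}.
States satisfying ¬crit2: {st0, st2, st3, st4, st5}.
States satisfying E[crit2 ∨ try1 U ¬crit2]: {st0, st1, st2, st3, st4, st5}.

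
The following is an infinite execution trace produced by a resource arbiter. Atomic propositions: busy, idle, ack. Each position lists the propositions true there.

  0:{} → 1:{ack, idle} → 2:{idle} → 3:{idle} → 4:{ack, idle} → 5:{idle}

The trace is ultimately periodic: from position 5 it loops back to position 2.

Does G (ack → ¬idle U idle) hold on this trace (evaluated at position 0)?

Holds

ack → ¬idle U idle holds at every position 0..5, and those are all positions ever visited, so G (ack → ¬idle U idle) holds.
Positions where ack holds: 1, 4.
Check ¬idle U idle at each: 1→ok, 4→ok.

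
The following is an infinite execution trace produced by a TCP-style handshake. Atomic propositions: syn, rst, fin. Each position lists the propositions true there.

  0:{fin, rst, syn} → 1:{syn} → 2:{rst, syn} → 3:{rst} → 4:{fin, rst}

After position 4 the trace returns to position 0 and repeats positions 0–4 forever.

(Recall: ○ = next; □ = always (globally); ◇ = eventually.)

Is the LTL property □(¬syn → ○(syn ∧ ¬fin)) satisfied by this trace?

Does not hold

¬syn → ○(syn ∧ ¬fin) must hold at every position from 0 onward. It fails at position 3, so □(¬syn → ○(syn ∧ ¬fin)) is false.
Positions where ¬syn holds: 3, 4.
Check ○(syn ∧ ¬fin) at each: 3→fails, 4→fails.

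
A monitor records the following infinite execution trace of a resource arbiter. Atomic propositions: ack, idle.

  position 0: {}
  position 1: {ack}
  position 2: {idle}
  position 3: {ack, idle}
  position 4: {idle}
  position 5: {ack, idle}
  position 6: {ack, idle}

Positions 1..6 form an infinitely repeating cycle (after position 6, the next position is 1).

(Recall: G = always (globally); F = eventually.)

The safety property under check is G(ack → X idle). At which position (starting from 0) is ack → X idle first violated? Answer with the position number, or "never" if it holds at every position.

6

Check ack → X idle at each position in order: 0 ✓, 1 ✓, 2 ✓, 3 ✓, 4 ✓, 5 ✓.
At position 6 the labels are {ack, idle} and the next position 1 has {ack}, so ack → X idle is false there. This is the first violation.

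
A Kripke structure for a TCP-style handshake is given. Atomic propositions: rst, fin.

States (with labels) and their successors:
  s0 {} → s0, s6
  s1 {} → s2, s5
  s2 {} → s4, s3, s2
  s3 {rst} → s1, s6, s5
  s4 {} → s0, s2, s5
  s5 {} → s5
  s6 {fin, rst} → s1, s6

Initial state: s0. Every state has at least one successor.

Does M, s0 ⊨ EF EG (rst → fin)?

Satisfied

States satisfying EG (rst → fin): {s0, s1, s2, s4, s5, s6}.
States satisfying EF EG (rst → fin): {s0, s1, s2, s3, s4, s5, s6}.
Some path from s0 reaches a state where EG (rst → fin) holds.
s0 ∈ Sat(EF EG (rst → fin)).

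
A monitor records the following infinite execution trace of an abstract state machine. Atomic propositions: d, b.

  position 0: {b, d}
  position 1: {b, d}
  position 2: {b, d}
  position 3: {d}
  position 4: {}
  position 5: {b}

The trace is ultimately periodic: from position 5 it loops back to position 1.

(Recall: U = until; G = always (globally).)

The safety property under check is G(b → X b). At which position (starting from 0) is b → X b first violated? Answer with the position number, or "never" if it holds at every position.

Check b → X b at each position in order: 0 ✓, 1 ✓.
At position 2 the labels are {b, d} and the next position 3 has {d}, so b → X b is false there. This is the first violation.

2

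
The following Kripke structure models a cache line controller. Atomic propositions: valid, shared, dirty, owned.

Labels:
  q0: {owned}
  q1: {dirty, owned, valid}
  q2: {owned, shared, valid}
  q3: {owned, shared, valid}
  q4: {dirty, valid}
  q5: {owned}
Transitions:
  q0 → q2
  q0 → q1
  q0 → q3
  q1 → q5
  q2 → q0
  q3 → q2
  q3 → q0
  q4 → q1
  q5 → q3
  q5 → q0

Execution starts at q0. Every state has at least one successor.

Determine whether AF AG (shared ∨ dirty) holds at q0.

Violated

States satisfying AG (shared ∨ dirty): ∅.
States satisfying AF AG (shared ∨ dirty): ∅.
There is a path from q0 along which AG (shared ∨ dirty) never holds.
q0 ∉ Sat(AF AG (shared ∨ dirty)).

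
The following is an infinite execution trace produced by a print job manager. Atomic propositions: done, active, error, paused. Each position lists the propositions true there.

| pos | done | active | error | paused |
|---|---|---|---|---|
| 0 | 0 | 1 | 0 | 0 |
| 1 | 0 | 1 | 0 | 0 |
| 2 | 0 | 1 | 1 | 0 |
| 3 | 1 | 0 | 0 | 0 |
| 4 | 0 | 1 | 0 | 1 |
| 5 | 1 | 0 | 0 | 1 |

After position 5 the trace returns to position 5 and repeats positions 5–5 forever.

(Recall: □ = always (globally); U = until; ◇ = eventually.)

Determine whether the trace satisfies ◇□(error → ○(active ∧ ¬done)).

□(error → ○(active ∧ ¬done)) holds at position 3, which is reachable from 0, so ◇□(error → ○(active ∧ ¬done)) holds.

Yes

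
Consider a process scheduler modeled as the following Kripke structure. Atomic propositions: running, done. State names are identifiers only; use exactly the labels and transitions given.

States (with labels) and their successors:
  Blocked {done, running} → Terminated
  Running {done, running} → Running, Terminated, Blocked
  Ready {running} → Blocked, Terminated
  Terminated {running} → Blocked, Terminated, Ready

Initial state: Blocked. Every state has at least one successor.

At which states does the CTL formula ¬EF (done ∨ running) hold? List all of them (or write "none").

States satisfying done ∨ running: {Blocked, Running, Ready, Terminated}.
States satisfying EF (done ∨ running): {Blocked, Running, Ready, Terminated}.
States satisfying ¬EF (done ∨ running): ∅.

none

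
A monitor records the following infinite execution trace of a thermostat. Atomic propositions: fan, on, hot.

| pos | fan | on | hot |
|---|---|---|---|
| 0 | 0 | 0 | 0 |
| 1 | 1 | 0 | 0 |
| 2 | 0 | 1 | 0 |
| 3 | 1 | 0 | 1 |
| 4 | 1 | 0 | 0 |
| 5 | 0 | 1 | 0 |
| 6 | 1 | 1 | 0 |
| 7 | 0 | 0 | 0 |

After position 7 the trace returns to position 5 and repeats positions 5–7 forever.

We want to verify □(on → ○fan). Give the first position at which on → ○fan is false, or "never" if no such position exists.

6

Check on → ○fan at each position in order: 0 ✓, 1 ✓, 2 ✓, 3 ✓, 4 ✓, 5 ✓.
At position 6 the labels are {fan, on} and the next position 7 has {}, so on → ○fan is false there. This is the first violation.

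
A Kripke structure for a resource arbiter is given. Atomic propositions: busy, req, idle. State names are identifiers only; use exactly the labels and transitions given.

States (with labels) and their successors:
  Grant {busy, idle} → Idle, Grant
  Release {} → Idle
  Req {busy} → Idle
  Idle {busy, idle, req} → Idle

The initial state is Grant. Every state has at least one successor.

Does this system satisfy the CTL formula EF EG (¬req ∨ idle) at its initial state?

States satisfying EG (¬req ∨ idle): {Grant, Release, Req, Idle}.
States satisfying EF EG (¬req ∨ idle): {Grant, Release, Req, Idle}.
Some path from Grant reaches a state where EG (¬req ∨ idle) holds.
Grant ∈ Sat(EF EG (¬req ∨ idle)).

Satisfied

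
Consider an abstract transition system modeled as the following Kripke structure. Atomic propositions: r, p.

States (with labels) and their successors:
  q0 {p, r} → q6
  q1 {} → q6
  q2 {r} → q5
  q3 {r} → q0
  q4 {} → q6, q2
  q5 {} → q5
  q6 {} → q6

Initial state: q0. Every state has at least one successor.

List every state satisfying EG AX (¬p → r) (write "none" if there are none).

none

States satisfying AX (¬p → r): {q3}.
States satisfying EG AX (¬p → r): ∅.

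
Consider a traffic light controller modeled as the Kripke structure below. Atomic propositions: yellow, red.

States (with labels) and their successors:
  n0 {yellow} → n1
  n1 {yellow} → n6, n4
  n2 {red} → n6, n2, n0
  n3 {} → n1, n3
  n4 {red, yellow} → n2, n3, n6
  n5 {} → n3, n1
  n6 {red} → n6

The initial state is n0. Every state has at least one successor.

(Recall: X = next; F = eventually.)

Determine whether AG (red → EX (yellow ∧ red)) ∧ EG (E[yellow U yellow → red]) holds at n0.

States satisfying red → EX (yellow ∧ red): {n0, n1, n3, n5}.
States satisfying AG (red → EX (yellow ∧ red)): ∅.
States satisfying E[yellow U yellow → red]: {n0, n1, n2, n3, n4, n5, n6}.
States satisfying EG (E[yellow U yellow → red]): {n0, n1, n2, n3, n4, n5, n6}.
States satisfying AG (red → EX (yellow ∧ red)) ∧ EG (E[yellow U yellow → red]): ∅.
n0 ∉ Sat(AG (red → EX (yellow ∧ red)) ∧ EG (E[yellow U yellow → red])).

Violated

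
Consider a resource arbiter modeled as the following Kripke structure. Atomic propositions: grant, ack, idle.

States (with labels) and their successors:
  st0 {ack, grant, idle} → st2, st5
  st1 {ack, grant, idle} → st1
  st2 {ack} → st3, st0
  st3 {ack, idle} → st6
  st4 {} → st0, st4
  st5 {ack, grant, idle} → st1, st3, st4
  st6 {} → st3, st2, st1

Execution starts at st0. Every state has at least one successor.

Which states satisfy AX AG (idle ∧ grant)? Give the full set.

States satisfying AG (idle ∧ grant): {st1}.
States satisfying AX AG (idle ∧ grant): {st1}.

{st1}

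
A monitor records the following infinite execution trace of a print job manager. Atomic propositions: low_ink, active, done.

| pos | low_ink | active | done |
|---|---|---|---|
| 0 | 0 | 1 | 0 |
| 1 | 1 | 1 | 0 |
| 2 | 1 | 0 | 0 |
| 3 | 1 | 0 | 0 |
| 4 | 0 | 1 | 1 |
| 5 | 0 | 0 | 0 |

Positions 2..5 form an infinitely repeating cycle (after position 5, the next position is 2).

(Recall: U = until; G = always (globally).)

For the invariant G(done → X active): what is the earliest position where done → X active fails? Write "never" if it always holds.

4

Check done → X active at each position in order: 0 ✓, 1 ✓, 2 ✓, 3 ✓.
At position 4 the labels are {active, done} and the next position 5 has {}, so done → X active is false there. This is the first violation.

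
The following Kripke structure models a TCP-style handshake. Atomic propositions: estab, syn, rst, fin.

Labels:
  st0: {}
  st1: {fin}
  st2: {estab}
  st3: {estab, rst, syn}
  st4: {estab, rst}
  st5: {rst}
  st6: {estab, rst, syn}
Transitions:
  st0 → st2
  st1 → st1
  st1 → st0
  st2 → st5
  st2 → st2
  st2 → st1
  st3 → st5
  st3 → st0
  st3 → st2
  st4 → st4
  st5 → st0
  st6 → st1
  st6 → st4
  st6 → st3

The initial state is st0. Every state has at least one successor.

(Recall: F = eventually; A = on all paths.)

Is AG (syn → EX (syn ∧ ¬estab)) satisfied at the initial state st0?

Holds

States satisfying syn → EX (syn ∧ ¬estab): {st0, st1, st2, st4, st5}.
States satisfying AG (syn → EX (syn ∧ ¬estab)): {st0, st1, st2, st4, st5}.
Every state reachable from st0 satisfies syn → EX (syn ∧ ¬estab).
st0 ∈ Sat(AG (syn → EX (syn ∧ ¬estab))).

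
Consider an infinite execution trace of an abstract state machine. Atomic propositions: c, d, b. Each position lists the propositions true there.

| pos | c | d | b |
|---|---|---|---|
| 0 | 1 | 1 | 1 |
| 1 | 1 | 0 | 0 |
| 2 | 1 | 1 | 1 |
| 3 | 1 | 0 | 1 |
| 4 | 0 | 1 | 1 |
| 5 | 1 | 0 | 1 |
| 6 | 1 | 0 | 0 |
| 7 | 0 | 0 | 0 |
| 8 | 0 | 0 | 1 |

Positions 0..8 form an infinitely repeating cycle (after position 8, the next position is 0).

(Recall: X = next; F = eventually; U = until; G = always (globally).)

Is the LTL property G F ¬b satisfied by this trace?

F ¬b holds at every position 0..8, and those are all positions ever visited, so G F ¬b holds.

Satisfied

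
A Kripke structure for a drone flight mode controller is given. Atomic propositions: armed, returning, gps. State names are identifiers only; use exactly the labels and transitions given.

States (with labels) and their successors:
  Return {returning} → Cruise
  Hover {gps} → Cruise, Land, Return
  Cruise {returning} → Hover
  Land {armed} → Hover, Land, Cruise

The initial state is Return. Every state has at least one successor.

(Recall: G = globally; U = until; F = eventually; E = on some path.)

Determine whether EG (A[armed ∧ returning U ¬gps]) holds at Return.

States satisfying A[armed ∧ returning U ¬gps]: {Return, Cruise, Land}.
States satisfying EG (A[armed ∧ returning U ¬gps]): {Land}.
No suitable path/successor from Return witnesses the formula.
Return ∉ Sat(EG (A[armed ∧ returning U ¬gps])).

No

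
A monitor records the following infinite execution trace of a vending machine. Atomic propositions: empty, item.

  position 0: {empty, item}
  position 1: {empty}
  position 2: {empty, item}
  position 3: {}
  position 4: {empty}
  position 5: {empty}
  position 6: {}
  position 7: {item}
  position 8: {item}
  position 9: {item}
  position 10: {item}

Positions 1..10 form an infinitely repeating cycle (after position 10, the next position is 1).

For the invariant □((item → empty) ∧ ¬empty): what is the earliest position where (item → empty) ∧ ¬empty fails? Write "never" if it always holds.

At position 0 the labels are {empty, item}, so (item → empty) ∧ ¬empty is false there. This is the first violation.

0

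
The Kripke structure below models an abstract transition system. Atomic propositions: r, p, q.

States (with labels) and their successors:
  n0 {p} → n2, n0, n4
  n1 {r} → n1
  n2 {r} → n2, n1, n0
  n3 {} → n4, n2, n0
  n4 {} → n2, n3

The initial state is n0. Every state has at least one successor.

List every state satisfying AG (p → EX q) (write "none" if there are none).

States satisfying p → EX q: {n1, n2, n3, n4}.
States satisfying AG (p → EX q): {n1}.

{n1}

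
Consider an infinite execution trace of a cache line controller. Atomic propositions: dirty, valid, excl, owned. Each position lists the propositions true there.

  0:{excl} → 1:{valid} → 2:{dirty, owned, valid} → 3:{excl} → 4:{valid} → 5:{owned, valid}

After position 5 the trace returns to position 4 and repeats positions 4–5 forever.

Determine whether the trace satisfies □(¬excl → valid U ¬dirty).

¬excl → valid U ¬dirty holds at every position 0..5, and those are all positions ever visited, so □(¬excl → valid U ¬dirty) holds.
Positions where ¬excl holds: 1, 2, 4, 5.
Check valid U ¬dirty at each: 1→ok, 2→ok, 4→ok, 5→ok.

Holds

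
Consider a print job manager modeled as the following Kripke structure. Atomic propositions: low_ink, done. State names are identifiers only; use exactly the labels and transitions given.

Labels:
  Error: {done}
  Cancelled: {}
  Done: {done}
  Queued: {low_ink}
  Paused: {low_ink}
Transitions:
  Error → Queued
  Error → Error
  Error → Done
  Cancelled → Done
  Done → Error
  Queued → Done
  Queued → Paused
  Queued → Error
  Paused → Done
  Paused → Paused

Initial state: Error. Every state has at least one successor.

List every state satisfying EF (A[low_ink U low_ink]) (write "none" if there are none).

{Error, Cancelled, Done, Queued, Paused}

States satisfying A[low_ink U low_ink]: {Queued, Paused}.
States satisfying EF (A[low_ink U low_ink]): {Error, Cancelled, Done, Queued, Paused}.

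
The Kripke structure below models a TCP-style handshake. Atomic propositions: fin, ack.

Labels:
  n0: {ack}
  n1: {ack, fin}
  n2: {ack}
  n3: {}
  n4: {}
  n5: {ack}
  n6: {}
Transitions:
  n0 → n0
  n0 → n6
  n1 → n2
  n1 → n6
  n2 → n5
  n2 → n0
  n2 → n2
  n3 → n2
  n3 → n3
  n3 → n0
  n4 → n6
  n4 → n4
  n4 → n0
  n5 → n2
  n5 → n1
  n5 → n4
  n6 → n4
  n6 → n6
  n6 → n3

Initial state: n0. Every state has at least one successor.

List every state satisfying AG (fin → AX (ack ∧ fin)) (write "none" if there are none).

States satisfying fin → AX (ack ∧ fin): {n0, n2, n3, n4, n5, n6}.
States satisfying AG (fin → AX (ack ∧ fin)): ∅.

none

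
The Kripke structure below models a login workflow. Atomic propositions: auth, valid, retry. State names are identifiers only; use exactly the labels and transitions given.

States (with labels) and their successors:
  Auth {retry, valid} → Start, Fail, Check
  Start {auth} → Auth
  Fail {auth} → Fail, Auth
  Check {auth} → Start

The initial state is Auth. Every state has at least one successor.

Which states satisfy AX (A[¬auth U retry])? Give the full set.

States satisfying A[¬auth U retry]: {Auth}.
States satisfying AX (A[¬auth U retry]): {Start}.

{Start}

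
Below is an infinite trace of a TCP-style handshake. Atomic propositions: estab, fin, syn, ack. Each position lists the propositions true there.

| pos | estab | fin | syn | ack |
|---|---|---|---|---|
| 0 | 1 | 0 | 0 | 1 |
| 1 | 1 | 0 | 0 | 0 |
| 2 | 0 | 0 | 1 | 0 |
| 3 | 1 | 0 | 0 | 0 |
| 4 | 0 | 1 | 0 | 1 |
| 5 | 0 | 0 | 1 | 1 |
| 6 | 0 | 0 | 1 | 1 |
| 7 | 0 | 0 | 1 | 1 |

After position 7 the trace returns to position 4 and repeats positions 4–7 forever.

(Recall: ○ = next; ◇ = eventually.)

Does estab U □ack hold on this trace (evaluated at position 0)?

Does not hold

Walking from position 0: at position 2, □ack has not yet held and estab fails, so estab U □ack is false.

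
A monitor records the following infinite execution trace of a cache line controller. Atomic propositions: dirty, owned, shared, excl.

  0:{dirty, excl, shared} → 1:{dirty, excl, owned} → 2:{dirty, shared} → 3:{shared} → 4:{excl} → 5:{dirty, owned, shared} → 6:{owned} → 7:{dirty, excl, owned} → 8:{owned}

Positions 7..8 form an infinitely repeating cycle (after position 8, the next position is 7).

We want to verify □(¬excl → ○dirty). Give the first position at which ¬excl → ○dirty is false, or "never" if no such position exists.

Check ¬excl → ○dirty at each position in order: 0 ✓, 1 ✓.
At position 2 the labels are {dirty, shared} and the next position 3 has {shared}, so ¬excl → ○dirty is false there. This is the first violation.

2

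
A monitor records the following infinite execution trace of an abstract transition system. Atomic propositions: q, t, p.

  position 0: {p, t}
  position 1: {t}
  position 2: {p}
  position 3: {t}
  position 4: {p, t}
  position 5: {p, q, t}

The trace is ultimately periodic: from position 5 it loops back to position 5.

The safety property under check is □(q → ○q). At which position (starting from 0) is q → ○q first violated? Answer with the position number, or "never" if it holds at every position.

never

q → ○q holds at every position 0..5, and those are all the positions the trace ever visits, so the invariant □(q → ○q) is never violated.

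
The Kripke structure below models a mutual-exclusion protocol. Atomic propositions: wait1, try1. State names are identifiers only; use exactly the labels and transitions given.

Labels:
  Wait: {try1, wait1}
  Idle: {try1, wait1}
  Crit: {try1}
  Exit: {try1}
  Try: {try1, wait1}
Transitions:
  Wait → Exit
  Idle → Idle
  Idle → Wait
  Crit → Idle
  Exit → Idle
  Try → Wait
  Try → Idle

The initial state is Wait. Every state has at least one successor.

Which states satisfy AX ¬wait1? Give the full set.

{Wait}

States satisfying ¬wait1: {Crit, Exit}.
States satisfying AX ¬wait1: {Wait}.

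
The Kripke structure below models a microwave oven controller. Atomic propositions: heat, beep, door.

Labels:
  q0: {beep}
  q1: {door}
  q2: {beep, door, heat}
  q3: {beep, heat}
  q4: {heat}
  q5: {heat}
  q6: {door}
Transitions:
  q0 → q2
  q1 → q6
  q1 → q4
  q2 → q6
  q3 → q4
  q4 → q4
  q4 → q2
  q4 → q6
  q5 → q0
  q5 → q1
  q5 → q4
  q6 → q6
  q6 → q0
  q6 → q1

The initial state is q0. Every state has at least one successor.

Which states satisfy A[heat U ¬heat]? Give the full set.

{q0, q1, q2, q6}

States satisfying heat: {q2, q3, q4, q5}.
States satisfying ¬heat: {q0, q1, q6}.
States satisfying A[heat U ¬heat]: {q0, q1, q2, q6}.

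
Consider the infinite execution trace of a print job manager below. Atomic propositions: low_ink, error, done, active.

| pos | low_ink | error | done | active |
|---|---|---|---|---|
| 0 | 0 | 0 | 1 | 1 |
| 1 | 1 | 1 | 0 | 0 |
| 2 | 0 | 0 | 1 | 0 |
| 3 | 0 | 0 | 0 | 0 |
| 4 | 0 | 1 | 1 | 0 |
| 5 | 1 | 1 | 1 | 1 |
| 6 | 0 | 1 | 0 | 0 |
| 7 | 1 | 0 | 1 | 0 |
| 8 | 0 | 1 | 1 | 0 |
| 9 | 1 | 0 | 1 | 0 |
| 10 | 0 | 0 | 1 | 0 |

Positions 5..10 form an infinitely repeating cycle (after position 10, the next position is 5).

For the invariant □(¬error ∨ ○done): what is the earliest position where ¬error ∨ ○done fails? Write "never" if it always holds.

Check ¬error ∨ ○done at each position in order: 0 ✓, 1 ✓, 2 ✓, 3 ✓, 4 ✓.
At position 5 the labels are {active, done, error, low_ink} and the next position 6 has {error}, so ¬error ∨ ○done is false there. This is the first violation.

5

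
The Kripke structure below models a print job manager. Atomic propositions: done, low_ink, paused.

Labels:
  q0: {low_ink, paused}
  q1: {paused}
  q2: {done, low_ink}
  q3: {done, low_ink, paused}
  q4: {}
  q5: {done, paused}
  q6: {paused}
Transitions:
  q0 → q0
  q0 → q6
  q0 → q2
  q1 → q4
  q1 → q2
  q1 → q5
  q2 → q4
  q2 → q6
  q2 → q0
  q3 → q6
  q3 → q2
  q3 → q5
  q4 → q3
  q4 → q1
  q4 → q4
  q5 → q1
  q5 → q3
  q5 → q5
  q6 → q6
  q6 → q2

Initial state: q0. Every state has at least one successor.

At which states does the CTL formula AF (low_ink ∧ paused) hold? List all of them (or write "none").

States satisfying low_ink ∧ paused: {q0, q3}.
States satisfying AF (low_ink ∧ paused): {q0, q3}.

{q0, q3}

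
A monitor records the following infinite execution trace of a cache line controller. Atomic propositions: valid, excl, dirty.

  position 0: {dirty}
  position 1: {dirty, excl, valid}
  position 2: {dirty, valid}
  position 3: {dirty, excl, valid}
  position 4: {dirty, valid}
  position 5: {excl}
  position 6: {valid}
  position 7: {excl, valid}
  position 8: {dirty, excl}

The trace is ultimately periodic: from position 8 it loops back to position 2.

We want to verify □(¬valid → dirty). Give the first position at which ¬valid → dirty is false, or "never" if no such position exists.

Check ¬valid → dirty at each position in order: 0 ✓, 1 ✓, 2 ✓, 3 ✓, 4 ✓.
At position 5 the labels are {excl}, so ¬valid → dirty is false there. This is the first violation.

5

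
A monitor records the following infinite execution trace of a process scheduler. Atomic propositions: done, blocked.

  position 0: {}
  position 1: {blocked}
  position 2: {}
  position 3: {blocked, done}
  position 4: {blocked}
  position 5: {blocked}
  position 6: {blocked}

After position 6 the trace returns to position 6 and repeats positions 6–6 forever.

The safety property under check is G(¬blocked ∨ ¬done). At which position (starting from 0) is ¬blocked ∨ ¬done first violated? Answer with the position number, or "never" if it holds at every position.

3

Check ¬blocked ∨ ¬done at each position in order: 0 ✓, 1 ✓, 2 ✓.
At position 3 the labels are {blocked, done}, so ¬blocked ∨ ¬done is false there. This is the first violation.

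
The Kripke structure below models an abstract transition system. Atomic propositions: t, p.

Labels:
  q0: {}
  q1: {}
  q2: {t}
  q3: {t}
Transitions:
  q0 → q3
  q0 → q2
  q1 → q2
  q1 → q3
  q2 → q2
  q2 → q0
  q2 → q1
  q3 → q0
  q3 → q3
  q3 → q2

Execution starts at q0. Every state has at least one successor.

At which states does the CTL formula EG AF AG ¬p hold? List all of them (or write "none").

States satisfying AF AG ¬p: {q0, q1, q2, q3}.
States satisfying EG AF AG ¬p: {q0, q1, q2, q3}.

{q0, q1, q2, q3}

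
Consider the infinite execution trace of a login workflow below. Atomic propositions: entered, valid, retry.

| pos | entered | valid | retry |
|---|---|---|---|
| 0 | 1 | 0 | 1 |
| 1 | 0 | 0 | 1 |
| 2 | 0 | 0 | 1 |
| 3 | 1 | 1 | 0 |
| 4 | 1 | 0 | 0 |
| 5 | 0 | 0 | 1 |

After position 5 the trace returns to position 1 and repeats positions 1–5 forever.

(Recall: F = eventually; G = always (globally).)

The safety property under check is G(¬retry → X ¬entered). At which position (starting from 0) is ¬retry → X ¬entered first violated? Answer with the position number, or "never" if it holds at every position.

Check ¬retry → X ¬entered at each position in order: 0 ✓, 1 ✓, 2 ✓.
At position 3 the labels are {entered, valid} and the next position 4 has {entered}, so ¬retry → X ¬entered is false there. This is the first violation.

3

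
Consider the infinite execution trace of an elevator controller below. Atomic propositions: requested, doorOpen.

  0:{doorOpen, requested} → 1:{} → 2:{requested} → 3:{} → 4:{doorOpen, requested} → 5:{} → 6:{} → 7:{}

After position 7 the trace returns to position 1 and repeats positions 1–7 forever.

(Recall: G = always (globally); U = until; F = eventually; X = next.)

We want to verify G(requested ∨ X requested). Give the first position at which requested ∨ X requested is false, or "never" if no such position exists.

Check requested ∨ X requested at each position in order: 0 ✓, 1 ✓, 2 ✓, 3 ✓, 4 ✓.
At position 5 the labels are {} and the next position 6 has {}, so requested ∨ X requested is false there. This is the first violation.

5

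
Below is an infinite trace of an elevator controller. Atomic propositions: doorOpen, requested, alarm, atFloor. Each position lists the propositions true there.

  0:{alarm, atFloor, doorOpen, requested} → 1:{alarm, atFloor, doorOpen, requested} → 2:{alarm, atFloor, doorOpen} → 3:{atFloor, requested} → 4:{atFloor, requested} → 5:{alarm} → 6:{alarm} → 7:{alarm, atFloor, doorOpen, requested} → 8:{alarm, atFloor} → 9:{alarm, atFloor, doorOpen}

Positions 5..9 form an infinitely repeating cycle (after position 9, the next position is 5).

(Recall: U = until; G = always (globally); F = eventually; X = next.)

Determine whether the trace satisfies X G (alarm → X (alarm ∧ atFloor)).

The position after 0 is 1; G (alarm → X (alarm ∧ atFloor)) is false there.

No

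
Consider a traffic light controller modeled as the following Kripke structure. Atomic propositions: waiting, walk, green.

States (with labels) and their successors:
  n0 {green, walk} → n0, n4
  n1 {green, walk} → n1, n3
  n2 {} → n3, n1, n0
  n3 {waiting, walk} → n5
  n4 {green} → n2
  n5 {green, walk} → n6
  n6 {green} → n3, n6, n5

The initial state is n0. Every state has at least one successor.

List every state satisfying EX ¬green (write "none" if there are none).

States satisfying ¬green: {n2, n3}.
States satisfying EX ¬green: {n1, n2, n4, n6}.

{n1, n2, n4, n6}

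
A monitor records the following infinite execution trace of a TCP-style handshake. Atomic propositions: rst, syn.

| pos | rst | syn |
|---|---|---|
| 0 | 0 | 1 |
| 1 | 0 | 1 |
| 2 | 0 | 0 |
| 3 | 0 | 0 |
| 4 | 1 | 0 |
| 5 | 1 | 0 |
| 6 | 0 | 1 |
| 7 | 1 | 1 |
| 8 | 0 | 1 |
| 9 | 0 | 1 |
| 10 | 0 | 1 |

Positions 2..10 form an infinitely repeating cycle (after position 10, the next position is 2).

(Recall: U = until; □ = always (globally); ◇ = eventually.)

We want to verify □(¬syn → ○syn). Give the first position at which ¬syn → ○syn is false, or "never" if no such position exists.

Check ¬syn → ○syn at each position in order: 0 ✓, 1 ✓.
At position 2 the labels are {} and the next position 3 has {}, so ¬syn → ○syn is false there. This is the first violation.

2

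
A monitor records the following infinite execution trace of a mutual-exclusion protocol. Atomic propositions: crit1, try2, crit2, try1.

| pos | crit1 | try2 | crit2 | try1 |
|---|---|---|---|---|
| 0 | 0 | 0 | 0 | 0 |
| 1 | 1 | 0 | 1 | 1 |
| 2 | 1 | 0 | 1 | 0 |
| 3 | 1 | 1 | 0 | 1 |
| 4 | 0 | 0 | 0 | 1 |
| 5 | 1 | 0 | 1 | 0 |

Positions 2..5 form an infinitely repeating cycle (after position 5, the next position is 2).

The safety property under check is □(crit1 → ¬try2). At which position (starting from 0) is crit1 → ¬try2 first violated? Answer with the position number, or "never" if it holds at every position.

3

Check crit1 → ¬try2 at each position in order: 0 ✓, 1 ✓, 2 ✓.
At position 3 the labels are {crit1, try1, try2}, so crit1 → ¬try2 is false there. This is the first violation.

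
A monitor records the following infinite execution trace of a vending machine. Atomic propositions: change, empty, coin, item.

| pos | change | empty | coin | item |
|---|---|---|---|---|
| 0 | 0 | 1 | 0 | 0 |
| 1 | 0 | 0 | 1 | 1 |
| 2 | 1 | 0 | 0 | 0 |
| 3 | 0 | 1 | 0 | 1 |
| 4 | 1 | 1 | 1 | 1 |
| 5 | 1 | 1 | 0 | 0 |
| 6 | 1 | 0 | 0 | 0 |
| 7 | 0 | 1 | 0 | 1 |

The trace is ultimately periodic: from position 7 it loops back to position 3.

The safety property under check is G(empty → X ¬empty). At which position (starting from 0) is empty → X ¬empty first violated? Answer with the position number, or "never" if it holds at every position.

3

Check empty → X ¬empty at each position in order: 0 ✓, 1 ✓, 2 ✓.
At position 3 the labels are {empty, item} and the next position 4 has {change, coin, empty, item}, so empty → X ¬empty is false there. This is the first violation.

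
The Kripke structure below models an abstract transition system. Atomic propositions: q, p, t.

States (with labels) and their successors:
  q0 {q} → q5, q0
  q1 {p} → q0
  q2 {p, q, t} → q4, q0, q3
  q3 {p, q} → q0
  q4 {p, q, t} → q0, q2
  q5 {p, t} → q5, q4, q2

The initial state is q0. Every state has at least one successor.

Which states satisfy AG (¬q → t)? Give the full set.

States satisfying ¬q → t: {q0, q2, q3, q4, q5}.
States satisfying AG (¬q → t): {q0, q2, q3, q4, q5}.

{q0, q2, q3, q4, q5}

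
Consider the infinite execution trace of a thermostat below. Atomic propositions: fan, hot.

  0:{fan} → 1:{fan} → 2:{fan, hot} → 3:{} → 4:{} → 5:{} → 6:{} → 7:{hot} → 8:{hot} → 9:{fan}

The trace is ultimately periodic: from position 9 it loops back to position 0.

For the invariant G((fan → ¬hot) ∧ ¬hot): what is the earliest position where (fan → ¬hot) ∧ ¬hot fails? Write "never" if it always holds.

Check (fan → ¬hot) ∧ ¬hot at each position in order: 0 ✓, 1 ✓.
At position 2 the labels are {fan, hot}, so (fan → ¬hot) ∧ ¬hot is false there. This is the first violation.

2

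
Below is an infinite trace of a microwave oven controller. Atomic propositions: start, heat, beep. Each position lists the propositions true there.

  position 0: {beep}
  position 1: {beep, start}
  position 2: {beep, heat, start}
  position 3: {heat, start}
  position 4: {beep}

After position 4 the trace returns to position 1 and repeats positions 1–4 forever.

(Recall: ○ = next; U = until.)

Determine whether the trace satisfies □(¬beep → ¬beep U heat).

¬beep → ¬beep U heat holds at every position 0..4, and those are all positions ever visited, so □(¬beep → ¬beep U heat) holds.
Positions where ¬beep holds: 3.
Check ¬beep U heat at each: 3→ok.

Holds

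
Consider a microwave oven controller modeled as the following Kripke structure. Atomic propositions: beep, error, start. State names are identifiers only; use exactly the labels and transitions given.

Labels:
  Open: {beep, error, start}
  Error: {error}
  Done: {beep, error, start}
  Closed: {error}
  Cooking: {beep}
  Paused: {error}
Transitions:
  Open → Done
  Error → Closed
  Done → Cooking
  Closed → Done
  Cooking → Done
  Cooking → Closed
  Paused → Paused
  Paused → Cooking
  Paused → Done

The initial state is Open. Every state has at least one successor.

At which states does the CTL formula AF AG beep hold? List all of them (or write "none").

States satisfying AG beep: ∅.
States satisfying AF AG beep: ∅.

none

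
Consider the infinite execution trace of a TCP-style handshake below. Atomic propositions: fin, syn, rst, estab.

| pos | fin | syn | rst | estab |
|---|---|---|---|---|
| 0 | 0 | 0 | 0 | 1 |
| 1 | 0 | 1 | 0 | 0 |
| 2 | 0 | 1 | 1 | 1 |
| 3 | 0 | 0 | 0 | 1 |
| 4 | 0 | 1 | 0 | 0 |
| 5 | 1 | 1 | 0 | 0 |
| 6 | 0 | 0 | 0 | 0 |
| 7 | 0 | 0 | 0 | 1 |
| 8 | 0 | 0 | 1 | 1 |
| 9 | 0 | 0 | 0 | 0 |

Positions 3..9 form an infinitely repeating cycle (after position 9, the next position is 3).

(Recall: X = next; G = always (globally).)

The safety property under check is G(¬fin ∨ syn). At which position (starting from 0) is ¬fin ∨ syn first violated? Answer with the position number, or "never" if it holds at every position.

never

¬fin ∨ syn holds at every position 0..9, and those are all the positions the trace ever visits, so the invariant G(¬fin ∨ syn) is never violated.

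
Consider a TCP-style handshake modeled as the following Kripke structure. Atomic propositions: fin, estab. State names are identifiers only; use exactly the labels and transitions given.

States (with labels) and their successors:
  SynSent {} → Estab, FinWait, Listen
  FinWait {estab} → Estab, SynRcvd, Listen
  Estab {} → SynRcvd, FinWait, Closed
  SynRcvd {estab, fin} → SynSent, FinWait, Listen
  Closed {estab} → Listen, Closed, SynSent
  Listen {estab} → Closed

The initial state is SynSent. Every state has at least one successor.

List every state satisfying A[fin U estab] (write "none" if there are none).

States satisfying fin: {SynRcvd}.
States satisfying estab: {FinWait, SynRcvd, Closed, Listen}.
States satisfying A[fin U estab]: {FinWait, SynRcvd, Closed, Listen}.

{FinWait, SynRcvd, Closed, Listen}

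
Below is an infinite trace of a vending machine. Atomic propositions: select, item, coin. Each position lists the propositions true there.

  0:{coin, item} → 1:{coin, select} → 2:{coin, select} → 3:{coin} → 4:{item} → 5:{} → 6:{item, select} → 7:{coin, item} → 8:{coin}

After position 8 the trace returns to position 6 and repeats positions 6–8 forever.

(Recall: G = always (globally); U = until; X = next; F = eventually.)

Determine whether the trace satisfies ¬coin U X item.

Violated

Walking from position 0: at position 0, X item has not yet held and ¬coin fails, so ¬coin U X item is false.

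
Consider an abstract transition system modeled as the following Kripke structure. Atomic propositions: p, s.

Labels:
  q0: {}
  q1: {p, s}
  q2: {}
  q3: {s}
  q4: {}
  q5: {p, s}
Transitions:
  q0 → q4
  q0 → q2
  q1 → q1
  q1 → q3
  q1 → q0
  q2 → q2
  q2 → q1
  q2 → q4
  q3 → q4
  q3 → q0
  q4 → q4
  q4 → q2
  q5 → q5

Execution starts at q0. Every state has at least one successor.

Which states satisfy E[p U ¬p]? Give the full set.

{q0, q1, q2, q3, q4}

States satisfying p: {q1, q5}.
States satisfying ¬p: {q0, q2, q3, q4}.
States satisfying E[p U ¬p]: {q0, q1, q2, q3, q4}.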